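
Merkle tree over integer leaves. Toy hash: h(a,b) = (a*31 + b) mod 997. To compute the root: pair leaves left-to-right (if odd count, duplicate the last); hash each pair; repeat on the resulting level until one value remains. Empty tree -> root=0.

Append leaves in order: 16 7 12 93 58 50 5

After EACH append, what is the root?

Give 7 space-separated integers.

Answer: 16 503 25 106 864 608 914

Derivation:
After append 16 (leaves=[16]):
  L0: [16]
  root=16
After append 7 (leaves=[16, 7]):
  L0: [16, 7]
  L1: h(16,7)=(16*31+7)%997=503 -> [503]
  root=503
After append 12 (leaves=[16, 7, 12]):
  L0: [16, 7, 12]
  L1: h(16,7)=(16*31+7)%997=503 h(12,12)=(12*31+12)%997=384 -> [503, 384]
  L2: h(503,384)=(503*31+384)%997=25 -> [25]
  root=25
After append 93 (leaves=[16, 7, 12, 93]):
  L0: [16, 7, 12, 93]
  L1: h(16,7)=(16*31+7)%997=503 h(12,93)=(12*31+93)%997=465 -> [503, 465]
  L2: h(503,465)=(503*31+465)%997=106 -> [106]
  root=106
After append 58 (leaves=[16, 7, 12, 93, 58]):
  L0: [16, 7, 12, 93, 58]
  L1: h(16,7)=(16*31+7)%997=503 h(12,93)=(12*31+93)%997=465 h(58,58)=(58*31+58)%997=859 -> [503, 465, 859]
  L2: h(503,465)=(503*31+465)%997=106 h(859,859)=(859*31+859)%997=569 -> [106, 569]
  L3: h(106,569)=(106*31+569)%997=864 -> [864]
  root=864
After append 50 (leaves=[16, 7, 12, 93, 58, 50]):
  L0: [16, 7, 12, 93, 58, 50]
  L1: h(16,7)=(16*31+7)%997=503 h(12,93)=(12*31+93)%997=465 h(58,50)=(58*31+50)%997=851 -> [503, 465, 851]
  L2: h(503,465)=(503*31+465)%997=106 h(851,851)=(851*31+851)%997=313 -> [106, 313]
  L3: h(106,313)=(106*31+313)%997=608 -> [608]
  root=608
After append 5 (leaves=[16, 7, 12, 93, 58, 50, 5]):
  L0: [16, 7, 12, 93, 58, 50, 5]
  L1: h(16,7)=(16*31+7)%997=503 h(12,93)=(12*31+93)%997=465 h(58,50)=(58*31+50)%997=851 h(5,5)=(5*31+5)%997=160 -> [503, 465, 851, 160]
  L2: h(503,465)=(503*31+465)%997=106 h(851,160)=(851*31+160)%997=619 -> [106, 619]
  L3: h(106,619)=(106*31+619)%997=914 -> [914]
  root=914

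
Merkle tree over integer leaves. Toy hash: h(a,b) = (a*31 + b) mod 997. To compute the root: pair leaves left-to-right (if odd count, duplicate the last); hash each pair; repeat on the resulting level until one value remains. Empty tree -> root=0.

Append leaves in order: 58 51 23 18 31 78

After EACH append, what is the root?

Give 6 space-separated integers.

After append 58 (leaves=[58]):
  L0: [58]
  root=58
After append 51 (leaves=[58, 51]):
  L0: [58, 51]
  L1: h(58,51)=(58*31+51)%997=852 -> [852]
  root=852
After append 23 (leaves=[58, 51, 23]):
  L0: [58, 51, 23]
  L1: h(58,51)=(58*31+51)%997=852 h(23,23)=(23*31+23)%997=736 -> [852, 736]
  L2: h(852,736)=(852*31+736)%997=229 -> [229]
  root=229
After append 18 (leaves=[58, 51, 23, 18]):
  L0: [58, 51, 23, 18]
  L1: h(58,51)=(58*31+51)%997=852 h(23,18)=(23*31+18)%997=731 -> [852, 731]
  L2: h(852,731)=(852*31+731)%997=224 -> [224]
  root=224
After append 31 (leaves=[58, 51, 23, 18, 31]):
  L0: [58, 51, 23, 18, 31]
  L1: h(58,51)=(58*31+51)%997=852 h(23,18)=(23*31+18)%997=731 h(31,31)=(31*31+31)%997=992 -> [852, 731, 992]
  L2: h(852,731)=(852*31+731)%997=224 h(992,992)=(992*31+992)%997=837 -> [224, 837]
  L3: h(224,837)=(224*31+837)%997=802 -> [802]
  root=802
After append 78 (leaves=[58, 51, 23, 18, 31, 78]):
  L0: [58, 51, 23, 18, 31, 78]
  L1: h(58,51)=(58*31+51)%997=852 h(23,18)=(23*31+18)%997=731 h(31,78)=(31*31+78)%997=42 -> [852, 731, 42]
  L2: h(852,731)=(852*31+731)%997=224 h(42,42)=(42*31+42)%997=347 -> [224, 347]
  L3: h(224,347)=(224*31+347)%997=312 -> [312]
  root=312

Answer: 58 852 229 224 802 312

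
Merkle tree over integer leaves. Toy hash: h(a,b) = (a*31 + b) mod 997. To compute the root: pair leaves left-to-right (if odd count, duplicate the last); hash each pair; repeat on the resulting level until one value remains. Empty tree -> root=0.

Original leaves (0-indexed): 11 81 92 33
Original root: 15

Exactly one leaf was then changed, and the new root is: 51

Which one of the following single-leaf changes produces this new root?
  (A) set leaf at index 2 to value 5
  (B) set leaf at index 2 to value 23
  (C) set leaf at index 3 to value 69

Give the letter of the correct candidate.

Answer: C

Derivation:
Original leaves: [11, 81, 92, 33]
Target new root: 51
Try each candidate change and compute the resulting root:
Candidate A: set leaf[2] = 5 -> leaves = [11, 81, 5, 33]
  L0: [11, 81, 5, 33]
  L1: h(11,81)=(11*31+81)%997=422 h(5,33)=(5*31+33)%997=188 -> [422, 188]
  L2: h(422,188)=(422*31+188)%997=309 -> [309]
  root = 309 != target 51
Candidate B: set leaf[2] = 23 -> leaves = [11, 81, 23, 33]
  L0: [11, 81, 23, 33]
  L1: h(11,81)=(11*31+81)%997=422 h(23,33)=(23*31+33)%997=746 -> [422, 746]
  L2: h(422,746)=(422*31+746)%997=867 -> [867]
  root = 867 != target 51
Candidate C: set leaf[3] = 69 -> leaves = [11, 81, 92, 69]
  L0: [11, 81, 92, 69]
  L1: h(11,81)=(11*31+81)%997=422 h(92,69)=(92*31+69)%997=927 -> [422, 927]
  L2: h(422,927)=(422*31+927)%997=51 -> [51]
  root = 51 == target 51  ** MATCH **
Candidate C produces the target root.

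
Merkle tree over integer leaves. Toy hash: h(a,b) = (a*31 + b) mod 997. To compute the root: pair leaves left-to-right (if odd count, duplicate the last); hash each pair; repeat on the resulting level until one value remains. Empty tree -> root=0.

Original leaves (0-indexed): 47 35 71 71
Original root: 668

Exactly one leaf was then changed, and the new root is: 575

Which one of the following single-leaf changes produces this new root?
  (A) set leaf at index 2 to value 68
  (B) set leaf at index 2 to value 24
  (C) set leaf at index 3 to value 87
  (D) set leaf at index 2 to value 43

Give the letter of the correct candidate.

Answer: A

Derivation:
Original leaves: [47, 35, 71, 71]
Target new root: 575
Try each candidate change and compute the resulting root:
Candidate A: set leaf[2] = 68 -> leaves = [47, 35, 68, 71]
  L0: [47, 35, 68, 71]
  L1: h(47,35)=(47*31+35)%997=495 h(68,71)=(68*31+71)%997=185 -> [495, 185]
  L2: h(495,185)=(495*31+185)%997=575 -> [575]
  root = 575 == target 575  ** MATCH **
Candidate B: set leaf[2] = 24 -> leaves = [47, 35, 24, 71]
  L0: [47, 35, 24, 71]
  L1: h(47,35)=(47*31+35)%997=495 h(24,71)=(24*31+71)%997=815 -> [495, 815]
  L2: h(495,815)=(495*31+815)%997=208 -> [208]
  root = 208 != target 575
Candidate C: set leaf[3] = 87 -> leaves = [47, 35, 71, 87]
  L0: [47, 35, 71, 87]
  L1: h(47,35)=(47*31+35)%997=495 h(71,87)=(71*31+87)%997=294 -> [495, 294]
  L2: h(495,294)=(495*31+294)%997=684 -> [684]
  root = 684 != target 575
Candidate D: set leaf[2] = 43 -> leaves = [47, 35, 43, 71]
  L0: [47, 35, 43, 71]
  L1: h(47,35)=(47*31+35)%997=495 h(43,71)=(43*31+71)%997=407 -> [495, 407]
  L2: h(495,407)=(495*31+407)%997=797 -> [797]
  root = 797 != target 575
Candidate A produces the target root.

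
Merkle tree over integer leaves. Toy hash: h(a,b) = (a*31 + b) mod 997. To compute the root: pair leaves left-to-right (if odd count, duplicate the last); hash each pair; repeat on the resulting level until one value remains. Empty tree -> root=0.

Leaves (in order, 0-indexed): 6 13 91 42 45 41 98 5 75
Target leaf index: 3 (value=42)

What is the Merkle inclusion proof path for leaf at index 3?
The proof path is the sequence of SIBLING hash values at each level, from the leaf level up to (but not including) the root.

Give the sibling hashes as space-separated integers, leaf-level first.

L0 (leaves): [6, 13, 91, 42, 45, 41, 98, 5, 75], target index=3
L1: h(6,13)=(6*31+13)%997=199 [pair 0] h(91,42)=(91*31+42)%997=869 [pair 1] h(45,41)=(45*31+41)%997=439 [pair 2] h(98,5)=(98*31+5)%997=52 [pair 3] h(75,75)=(75*31+75)%997=406 [pair 4] -> [199, 869, 439, 52, 406]
  Sibling for proof at L0: 91
L2: h(199,869)=(199*31+869)%997=59 [pair 0] h(439,52)=(439*31+52)%997=700 [pair 1] h(406,406)=(406*31+406)%997=31 [pair 2] -> [59, 700, 31]
  Sibling for proof at L1: 199
L3: h(59,700)=(59*31+700)%997=535 [pair 0] h(31,31)=(31*31+31)%997=992 [pair 1] -> [535, 992]
  Sibling for proof at L2: 700
L4: h(535,992)=(535*31+992)%997=628 [pair 0] -> [628]
  Sibling for proof at L3: 992
Root: 628
Proof path (sibling hashes from leaf to root): [91, 199, 700, 992]

Answer: 91 199 700 992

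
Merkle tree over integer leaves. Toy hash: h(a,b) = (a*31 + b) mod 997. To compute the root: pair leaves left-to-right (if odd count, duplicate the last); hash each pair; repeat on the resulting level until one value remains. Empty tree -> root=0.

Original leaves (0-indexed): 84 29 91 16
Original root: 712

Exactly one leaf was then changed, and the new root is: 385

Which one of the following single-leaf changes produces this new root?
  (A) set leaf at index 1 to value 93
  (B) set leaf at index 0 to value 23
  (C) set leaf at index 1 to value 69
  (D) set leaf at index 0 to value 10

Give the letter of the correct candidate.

Original leaves: [84, 29, 91, 16]
Target new root: 385
Try each candidate change and compute the resulting root:
Candidate A: set leaf[1] = 93 -> leaves = [84, 93, 91, 16]
  L0: [84, 93, 91, 16]
  L1: h(84,93)=(84*31+93)%997=703 h(91,16)=(91*31+16)%997=843 -> [703, 843]
  L2: h(703,843)=(703*31+843)%997=702 -> [702]
  root = 702 != target 385
Candidate B: set leaf[0] = 23 -> leaves = [23, 29, 91, 16]
  L0: [23, 29, 91, 16]
  L1: h(23,29)=(23*31+29)%997=742 h(91,16)=(91*31+16)%997=843 -> [742, 843]
  L2: h(742,843)=(742*31+843)%997=914 -> [914]
  root = 914 != target 385
Candidate C: set leaf[1] = 69 -> leaves = [84, 69, 91, 16]
  L0: [84, 69, 91, 16]
  L1: h(84,69)=(84*31+69)%997=679 h(91,16)=(91*31+16)%997=843 -> [679, 843]
  L2: h(679,843)=(679*31+843)%997=955 -> [955]
  root = 955 != target 385
Candidate D: set leaf[0] = 10 -> leaves = [10, 29, 91, 16]
  L0: [10, 29, 91, 16]
  L1: h(10,29)=(10*31+29)%997=339 h(91,16)=(91*31+16)%997=843 -> [339, 843]
  L2: h(339,843)=(339*31+843)%997=385 -> [385]
  root = 385 == target 385  ** MATCH **
Candidate D produces the target root.

Answer: D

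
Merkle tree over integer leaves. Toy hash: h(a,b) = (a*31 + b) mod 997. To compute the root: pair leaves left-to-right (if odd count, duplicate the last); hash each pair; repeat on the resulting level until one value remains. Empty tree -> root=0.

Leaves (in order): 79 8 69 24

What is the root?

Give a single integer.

L0: [79, 8, 69, 24]
L1: h(79,8)=(79*31+8)%997=463 h(69,24)=(69*31+24)%997=169 -> [463, 169]
L2: h(463,169)=(463*31+169)%997=564 -> [564]

Answer: 564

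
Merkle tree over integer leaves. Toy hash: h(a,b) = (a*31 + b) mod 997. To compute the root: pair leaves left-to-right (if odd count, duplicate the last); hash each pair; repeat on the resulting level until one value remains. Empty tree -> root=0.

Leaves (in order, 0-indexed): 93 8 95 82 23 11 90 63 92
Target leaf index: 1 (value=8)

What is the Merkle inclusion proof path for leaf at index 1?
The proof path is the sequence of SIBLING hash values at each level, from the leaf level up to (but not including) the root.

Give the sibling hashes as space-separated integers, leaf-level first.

Answer: 93 36 372 725

Derivation:
L0 (leaves): [93, 8, 95, 82, 23, 11, 90, 63, 92], target index=1
L1: h(93,8)=(93*31+8)%997=897 [pair 0] h(95,82)=(95*31+82)%997=36 [pair 1] h(23,11)=(23*31+11)%997=724 [pair 2] h(90,63)=(90*31+63)%997=859 [pair 3] h(92,92)=(92*31+92)%997=950 [pair 4] -> [897, 36, 724, 859, 950]
  Sibling for proof at L0: 93
L2: h(897,36)=(897*31+36)%997=924 [pair 0] h(724,859)=(724*31+859)%997=372 [pair 1] h(950,950)=(950*31+950)%997=490 [pair 2] -> [924, 372, 490]
  Sibling for proof at L1: 36
L3: h(924,372)=(924*31+372)%997=103 [pair 0] h(490,490)=(490*31+490)%997=725 [pair 1] -> [103, 725]
  Sibling for proof at L2: 372
L4: h(103,725)=(103*31+725)%997=927 [pair 0] -> [927]
  Sibling for proof at L3: 725
Root: 927
Proof path (sibling hashes from leaf to root): [93, 36, 372, 725]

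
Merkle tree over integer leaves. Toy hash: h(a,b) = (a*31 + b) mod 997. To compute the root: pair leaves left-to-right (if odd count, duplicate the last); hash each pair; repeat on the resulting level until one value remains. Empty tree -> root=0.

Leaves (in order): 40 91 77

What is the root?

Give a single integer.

L0: [40, 91, 77]
L1: h(40,91)=(40*31+91)%997=334 h(77,77)=(77*31+77)%997=470 -> [334, 470]
L2: h(334,470)=(334*31+470)%997=854 -> [854]

Answer: 854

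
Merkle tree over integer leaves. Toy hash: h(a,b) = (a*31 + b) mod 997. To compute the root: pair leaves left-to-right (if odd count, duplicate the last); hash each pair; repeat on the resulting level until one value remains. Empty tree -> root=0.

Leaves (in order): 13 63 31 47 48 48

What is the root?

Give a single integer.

L0: [13, 63, 31, 47, 48, 48]
L1: h(13,63)=(13*31+63)%997=466 h(31,47)=(31*31+47)%997=11 h(48,48)=(48*31+48)%997=539 -> [466, 11, 539]
L2: h(466,11)=(466*31+11)%997=499 h(539,539)=(539*31+539)%997=299 -> [499, 299]
L3: h(499,299)=(499*31+299)%997=813 -> [813]

Answer: 813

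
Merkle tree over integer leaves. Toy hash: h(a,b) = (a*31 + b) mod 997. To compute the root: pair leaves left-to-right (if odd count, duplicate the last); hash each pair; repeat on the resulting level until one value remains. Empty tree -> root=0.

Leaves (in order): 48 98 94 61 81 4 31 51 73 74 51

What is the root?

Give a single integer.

Answer: 589

Derivation:
L0: [48, 98, 94, 61, 81, 4, 31, 51, 73, 74, 51]
L1: h(48,98)=(48*31+98)%997=589 h(94,61)=(94*31+61)%997=981 h(81,4)=(81*31+4)%997=521 h(31,51)=(31*31+51)%997=15 h(73,74)=(73*31+74)%997=343 h(51,51)=(51*31+51)%997=635 -> [589, 981, 521, 15, 343, 635]
L2: h(589,981)=(589*31+981)%997=297 h(521,15)=(521*31+15)%997=214 h(343,635)=(343*31+635)%997=301 -> [297, 214, 301]
L3: h(297,214)=(297*31+214)%997=448 h(301,301)=(301*31+301)%997=659 -> [448, 659]
L4: h(448,659)=(448*31+659)%997=589 -> [589]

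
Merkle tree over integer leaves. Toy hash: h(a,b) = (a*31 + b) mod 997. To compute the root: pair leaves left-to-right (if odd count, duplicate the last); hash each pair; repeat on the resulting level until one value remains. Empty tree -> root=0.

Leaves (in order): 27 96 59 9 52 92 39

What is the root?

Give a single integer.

Answer: 693

Derivation:
L0: [27, 96, 59, 9, 52, 92, 39]
L1: h(27,96)=(27*31+96)%997=933 h(59,9)=(59*31+9)%997=841 h(52,92)=(52*31+92)%997=707 h(39,39)=(39*31+39)%997=251 -> [933, 841, 707, 251]
L2: h(933,841)=(933*31+841)%997=851 h(707,251)=(707*31+251)%997=234 -> [851, 234]
L3: h(851,234)=(851*31+234)%997=693 -> [693]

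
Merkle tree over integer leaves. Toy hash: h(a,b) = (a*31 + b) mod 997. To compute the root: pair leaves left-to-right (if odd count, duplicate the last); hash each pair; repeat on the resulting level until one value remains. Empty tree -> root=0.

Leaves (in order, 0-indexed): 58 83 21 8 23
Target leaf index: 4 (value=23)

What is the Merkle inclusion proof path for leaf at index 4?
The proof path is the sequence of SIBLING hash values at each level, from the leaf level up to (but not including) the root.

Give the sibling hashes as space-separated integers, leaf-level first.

Answer: 23 736 147

Derivation:
L0 (leaves): [58, 83, 21, 8, 23], target index=4
L1: h(58,83)=(58*31+83)%997=884 [pair 0] h(21,8)=(21*31+8)%997=659 [pair 1] h(23,23)=(23*31+23)%997=736 [pair 2] -> [884, 659, 736]
  Sibling for proof at L0: 23
L2: h(884,659)=(884*31+659)%997=147 [pair 0] h(736,736)=(736*31+736)%997=621 [pair 1] -> [147, 621]
  Sibling for proof at L1: 736
L3: h(147,621)=(147*31+621)%997=193 [pair 0] -> [193]
  Sibling for proof at L2: 147
Root: 193
Proof path (sibling hashes from leaf to root): [23, 736, 147]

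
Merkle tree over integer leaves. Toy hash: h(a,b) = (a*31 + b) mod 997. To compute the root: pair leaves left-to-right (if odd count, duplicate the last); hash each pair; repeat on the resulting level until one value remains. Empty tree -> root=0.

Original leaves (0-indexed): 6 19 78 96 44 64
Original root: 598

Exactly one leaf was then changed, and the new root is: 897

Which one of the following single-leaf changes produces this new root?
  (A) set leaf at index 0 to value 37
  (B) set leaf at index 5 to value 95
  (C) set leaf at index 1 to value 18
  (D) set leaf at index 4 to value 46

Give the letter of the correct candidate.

Original leaves: [6, 19, 78, 96, 44, 64]
Target new root: 897
Try each candidate change and compute the resulting root:
Candidate A: set leaf[0] = 37 -> leaves = [37, 19, 78, 96, 44, 64]
  L0: [37, 19, 78, 96, 44, 64]
  L1: h(37,19)=(37*31+19)%997=169 h(78,96)=(78*31+96)%997=520 h(44,64)=(44*31+64)%997=431 -> [169, 520, 431]
  L2: h(169,520)=(169*31+520)%997=774 h(431,431)=(431*31+431)%997=831 -> [774, 831]
  L3: h(774,831)=(774*31+831)%997=897 -> [897]
  root = 897 == target 897  ** MATCH **
Candidate B: set leaf[5] = 95 -> leaves = [6, 19, 78, 96, 44, 95]
  L0: [6, 19, 78, 96, 44, 95]
  L1: h(6,19)=(6*31+19)%997=205 h(78,96)=(78*31+96)%997=520 h(44,95)=(44*31+95)%997=462 -> [205, 520, 462]
  L2: h(205,520)=(205*31+520)%997=893 h(462,462)=(462*31+462)%997=826 -> [893, 826]
  L3: h(893,826)=(893*31+826)%997=593 -> [593]
  root = 593 != target 897
Candidate C: set leaf[1] = 18 -> leaves = [6, 18, 78, 96, 44, 64]
  L0: [6, 18, 78, 96, 44, 64]
  L1: h(6,18)=(6*31+18)%997=204 h(78,96)=(78*31+96)%997=520 h(44,64)=(44*31+64)%997=431 -> [204, 520, 431]
  L2: h(204,520)=(204*31+520)%997=862 h(431,431)=(431*31+431)%997=831 -> [862, 831]
  L3: h(862,831)=(862*31+831)%997=634 -> [634]
  root = 634 != target 897
Candidate D: set leaf[4] = 46 -> leaves = [6, 19, 78, 96, 46, 64]
  L0: [6, 19, 78, 96, 46, 64]
  L1: h(6,19)=(6*31+19)%997=205 h(78,96)=(78*31+96)%997=520 h(46,64)=(46*31+64)%997=493 -> [205, 520, 493]
  L2: h(205,520)=(205*31+520)%997=893 h(493,493)=(493*31+493)%997=821 -> [893, 821]
  L3: h(893,821)=(893*31+821)%997=588 -> [588]
  root = 588 != target 897
Candidate A produces the target root.

Answer: A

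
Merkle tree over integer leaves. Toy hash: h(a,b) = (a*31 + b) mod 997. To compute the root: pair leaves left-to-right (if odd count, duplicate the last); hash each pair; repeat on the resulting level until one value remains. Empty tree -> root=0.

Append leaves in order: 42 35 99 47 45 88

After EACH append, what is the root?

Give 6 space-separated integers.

After append 42 (leaves=[42]):
  L0: [42]
  root=42
After append 35 (leaves=[42, 35]):
  L0: [42, 35]
  L1: h(42,35)=(42*31+35)%997=340 -> [340]
  root=340
After append 99 (leaves=[42, 35, 99]):
  L0: [42, 35, 99]
  L1: h(42,35)=(42*31+35)%997=340 h(99,99)=(99*31+99)%997=177 -> [340, 177]
  L2: h(340,177)=(340*31+177)%997=747 -> [747]
  root=747
After append 47 (leaves=[42, 35, 99, 47]):
  L0: [42, 35, 99, 47]
  L1: h(42,35)=(42*31+35)%997=340 h(99,47)=(99*31+47)%997=125 -> [340, 125]
  L2: h(340,125)=(340*31+125)%997=695 -> [695]
  root=695
After append 45 (leaves=[42, 35, 99, 47, 45]):
  L0: [42, 35, 99, 47, 45]
  L1: h(42,35)=(42*31+35)%997=340 h(99,47)=(99*31+47)%997=125 h(45,45)=(45*31+45)%997=443 -> [340, 125, 443]
  L2: h(340,125)=(340*31+125)%997=695 h(443,443)=(443*31+443)%997=218 -> [695, 218]
  L3: h(695,218)=(695*31+218)%997=826 -> [826]
  root=826
After append 88 (leaves=[42, 35, 99, 47, 45, 88]):
  L0: [42, 35, 99, 47, 45, 88]
  L1: h(42,35)=(42*31+35)%997=340 h(99,47)=(99*31+47)%997=125 h(45,88)=(45*31+88)%997=486 -> [340, 125, 486]
  L2: h(340,125)=(340*31+125)%997=695 h(486,486)=(486*31+486)%997=597 -> [695, 597]
  L3: h(695,597)=(695*31+597)%997=208 -> [208]
  root=208

Answer: 42 340 747 695 826 208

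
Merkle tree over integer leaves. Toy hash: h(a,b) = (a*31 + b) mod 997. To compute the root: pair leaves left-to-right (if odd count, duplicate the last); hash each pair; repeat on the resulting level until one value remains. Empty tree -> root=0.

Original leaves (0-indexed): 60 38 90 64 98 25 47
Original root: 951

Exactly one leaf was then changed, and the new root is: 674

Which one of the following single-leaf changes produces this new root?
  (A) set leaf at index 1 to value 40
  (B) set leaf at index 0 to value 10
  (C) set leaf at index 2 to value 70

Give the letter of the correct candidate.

Original leaves: [60, 38, 90, 64, 98, 25, 47]
Target new root: 674
Try each candidate change and compute the resulting root:
Candidate A: set leaf[1] = 40 -> leaves = [60, 40, 90, 64, 98, 25, 47]
  L0: [60, 40, 90, 64, 98, 25, 47]
  L1: h(60,40)=(60*31+40)%997=903 h(90,64)=(90*31+64)%997=860 h(98,25)=(98*31+25)%997=72 h(47,47)=(47*31+47)%997=507 -> [903, 860, 72, 507]
  L2: h(903,860)=(903*31+860)%997=937 h(72,507)=(72*31+507)%997=745 -> [937, 745]
  L3: h(937,745)=(937*31+745)%997=879 -> [879]
  root = 879 != target 674
Candidate B: set leaf[0] = 10 -> leaves = [10, 38, 90, 64, 98, 25, 47]
  L0: [10, 38, 90, 64, 98, 25, 47]
  L1: h(10,38)=(10*31+38)%997=348 h(90,64)=(90*31+64)%997=860 h(98,25)=(98*31+25)%997=72 h(47,47)=(47*31+47)%997=507 -> [348, 860, 72, 507]
  L2: h(348,860)=(348*31+860)%997=681 h(72,507)=(72*31+507)%997=745 -> [681, 745]
  L3: h(681,745)=(681*31+745)%997=919 -> [919]
  root = 919 != target 674
Candidate C: set leaf[2] = 70 -> leaves = [60, 38, 70, 64, 98, 25, 47]
  L0: [60, 38, 70, 64, 98, 25, 47]
  L1: h(60,38)=(60*31+38)%997=901 h(70,64)=(70*31+64)%997=240 h(98,25)=(98*31+25)%997=72 h(47,47)=(47*31+47)%997=507 -> [901, 240, 72, 507]
  L2: h(901,240)=(901*31+240)%997=255 h(72,507)=(72*31+507)%997=745 -> [255, 745]
  L3: h(255,745)=(255*31+745)%997=674 -> [674]
  root = 674 == target 674  ** MATCH **
Candidate C produces the target root.

Answer: C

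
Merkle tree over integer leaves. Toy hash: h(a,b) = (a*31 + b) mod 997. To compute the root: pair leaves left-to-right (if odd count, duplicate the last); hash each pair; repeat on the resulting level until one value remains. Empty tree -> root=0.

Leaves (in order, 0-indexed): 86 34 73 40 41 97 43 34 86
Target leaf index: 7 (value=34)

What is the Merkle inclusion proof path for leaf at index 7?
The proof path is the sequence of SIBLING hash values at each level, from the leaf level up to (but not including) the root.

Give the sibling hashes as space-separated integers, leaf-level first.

Answer: 43 371 261 526

Derivation:
L0 (leaves): [86, 34, 73, 40, 41, 97, 43, 34, 86], target index=7
L1: h(86,34)=(86*31+34)%997=706 [pair 0] h(73,40)=(73*31+40)%997=309 [pair 1] h(41,97)=(41*31+97)%997=371 [pair 2] h(43,34)=(43*31+34)%997=370 [pair 3] h(86,86)=(86*31+86)%997=758 [pair 4] -> [706, 309, 371, 370, 758]
  Sibling for proof at L0: 43
L2: h(706,309)=(706*31+309)%997=261 [pair 0] h(371,370)=(371*31+370)%997=904 [pair 1] h(758,758)=(758*31+758)%997=328 [pair 2] -> [261, 904, 328]
  Sibling for proof at L1: 371
L3: h(261,904)=(261*31+904)%997=22 [pair 0] h(328,328)=(328*31+328)%997=526 [pair 1] -> [22, 526]
  Sibling for proof at L2: 261
L4: h(22,526)=(22*31+526)%997=211 [pair 0] -> [211]
  Sibling for proof at L3: 526
Root: 211
Proof path (sibling hashes from leaf to root): [43, 371, 261, 526]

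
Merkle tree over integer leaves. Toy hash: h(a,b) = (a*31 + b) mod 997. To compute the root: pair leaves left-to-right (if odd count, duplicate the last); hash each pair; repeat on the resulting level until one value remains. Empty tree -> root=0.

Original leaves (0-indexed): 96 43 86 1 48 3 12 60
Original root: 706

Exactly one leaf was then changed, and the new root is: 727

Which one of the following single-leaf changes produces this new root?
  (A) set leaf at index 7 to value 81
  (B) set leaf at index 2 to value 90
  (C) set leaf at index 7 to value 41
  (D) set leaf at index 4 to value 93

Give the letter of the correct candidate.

Answer: A

Derivation:
Original leaves: [96, 43, 86, 1, 48, 3, 12, 60]
Target new root: 727
Try each candidate change and compute the resulting root:
Candidate A: set leaf[7] = 81 -> leaves = [96, 43, 86, 1, 48, 3, 12, 81]
  L0: [96, 43, 86, 1, 48, 3, 12, 81]
  L1: h(96,43)=(96*31+43)%997=28 h(86,1)=(86*31+1)%997=673 h(48,3)=(48*31+3)%997=494 h(12,81)=(12*31+81)%997=453 -> [28, 673, 494, 453]
  L2: h(28,673)=(28*31+673)%997=544 h(494,453)=(494*31+453)%997=812 -> [544, 812]
  L3: h(544,812)=(544*31+812)%997=727 -> [727]
  root = 727 == target 727  ** MATCH **
Candidate B: set leaf[2] = 90 -> leaves = [96, 43, 90, 1, 48, 3, 12, 60]
  L0: [96, 43, 90, 1, 48, 3, 12, 60]
  L1: h(96,43)=(96*31+43)%997=28 h(90,1)=(90*31+1)%997=797 h(48,3)=(48*31+3)%997=494 h(12,60)=(12*31+60)%997=432 -> [28, 797, 494, 432]
  L2: h(28,797)=(28*31+797)%997=668 h(494,432)=(494*31+432)%997=791 -> [668, 791]
  L3: h(668,791)=(668*31+791)%997=562 -> [562]
  root = 562 != target 727
Candidate C: set leaf[7] = 41 -> leaves = [96, 43, 86, 1, 48, 3, 12, 41]
  L0: [96, 43, 86, 1, 48, 3, 12, 41]
  L1: h(96,43)=(96*31+43)%997=28 h(86,1)=(86*31+1)%997=673 h(48,3)=(48*31+3)%997=494 h(12,41)=(12*31+41)%997=413 -> [28, 673, 494, 413]
  L2: h(28,673)=(28*31+673)%997=544 h(494,413)=(494*31+413)%997=772 -> [544, 772]
  L3: h(544,772)=(544*31+772)%997=687 -> [687]
  root = 687 != target 727
Candidate D: set leaf[4] = 93 -> leaves = [96, 43, 86, 1, 93, 3, 12, 60]
  L0: [96, 43, 86, 1, 93, 3, 12, 60]
  L1: h(96,43)=(96*31+43)%997=28 h(86,1)=(86*31+1)%997=673 h(93,3)=(93*31+3)%997=892 h(12,60)=(12*31+60)%997=432 -> [28, 673, 892, 432]
  L2: h(28,673)=(28*31+673)%997=544 h(892,432)=(892*31+432)%997=168 -> [544, 168]
  L3: h(544,168)=(544*31+168)%997=83 -> [83]
  root = 83 != target 727
Candidate A produces the target root.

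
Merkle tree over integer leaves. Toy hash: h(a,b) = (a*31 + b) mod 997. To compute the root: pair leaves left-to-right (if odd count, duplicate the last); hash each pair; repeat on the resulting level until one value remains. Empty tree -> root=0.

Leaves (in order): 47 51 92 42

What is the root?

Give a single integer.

L0: [47, 51, 92, 42]
L1: h(47,51)=(47*31+51)%997=511 h(92,42)=(92*31+42)%997=900 -> [511, 900]
L2: h(511,900)=(511*31+900)%997=789 -> [789]

Answer: 789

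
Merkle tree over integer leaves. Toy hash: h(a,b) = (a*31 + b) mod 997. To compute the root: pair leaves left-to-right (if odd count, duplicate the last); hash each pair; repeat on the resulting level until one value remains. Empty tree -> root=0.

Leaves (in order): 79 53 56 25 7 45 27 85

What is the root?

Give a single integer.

Answer: 482

Derivation:
L0: [79, 53, 56, 25, 7, 45, 27, 85]
L1: h(79,53)=(79*31+53)%997=508 h(56,25)=(56*31+25)%997=764 h(7,45)=(7*31+45)%997=262 h(27,85)=(27*31+85)%997=922 -> [508, 764, 262, 922]
L2: h(508,764)=(508*31+764)%997=560 h(262,922)=(262*31+922)%997=71 -> [560, 71]
L3: h(560,71)=(560*31+71)%997=482 -> [482]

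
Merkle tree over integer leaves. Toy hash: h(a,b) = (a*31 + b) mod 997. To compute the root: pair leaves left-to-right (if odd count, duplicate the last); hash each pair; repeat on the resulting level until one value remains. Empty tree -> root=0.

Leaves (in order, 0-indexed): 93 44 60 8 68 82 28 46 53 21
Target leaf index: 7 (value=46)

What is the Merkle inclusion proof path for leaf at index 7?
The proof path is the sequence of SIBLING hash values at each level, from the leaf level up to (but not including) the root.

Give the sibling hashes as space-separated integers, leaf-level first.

Answer: 28 196 881 63

Derivation:
L0 (leaves): [93, 44, 60, 8, 68, 82, 28, 46, 53, 21], target index=7
L1: h(93,44)=(93*31+44)%997=933 [pair 0] h(60,8)=(60*31+8)%997=871 [pair 1] h(68,82)=(68*31+82)%997=196 [pair 2] h(28,46)=(28*31+46)%997=914 [pair 3] h(53,21)=(53*31+21)%997=667 [pair 4] -> [933, 871, 196, 914, 667]
  Sibling for proof at L0: 28
L2: h(933,871)=(933*31+871)%997=881 [pair 0] h(196,914)=(196*31+914)%997=11 [pair 1] h(667,667)=(667*31+667)%997=407 [pair 2] -> [881, 11, 407]
  Sibling for proof at L1: 196
L3: h(881,11)=(881*31+11)%997=403 [pair 0] h(407,407)=(407*31+407)%997=63 [pair 1] -> [403, 63]
  Sibling for proof at L2: 881
L4: h(403,63)=(403*31+63)%997=592 [pair 0] -> [592]
  Sibling for proof at L3: 63
Root: 592
Proof path (sibling hashes from leaf to root): [28, 196, 881, 63]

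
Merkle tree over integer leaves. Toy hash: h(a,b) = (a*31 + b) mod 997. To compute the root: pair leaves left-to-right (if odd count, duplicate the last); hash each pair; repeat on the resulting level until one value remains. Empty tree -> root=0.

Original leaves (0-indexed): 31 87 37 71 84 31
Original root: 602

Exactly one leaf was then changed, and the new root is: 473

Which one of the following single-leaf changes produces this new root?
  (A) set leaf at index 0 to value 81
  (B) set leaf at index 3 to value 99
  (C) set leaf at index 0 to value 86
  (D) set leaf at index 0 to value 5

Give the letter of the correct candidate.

Answer: B

Derivation:
Original leaves: [31, 87, 37, 71, 84, 31]
Target new root: 473
Try each candidate change and compute the resulting root:
Candidate A: set leaf[0] = 81 -> leaves = [81, 87, 37, 71, 84, 31]
  L0: [81, 87, 37, 71, 84, 31]
  L1: h(81,87)=(81*31+87)%997=604 h(37,71)=(37*31+71)%997=221 h(84,31)=(84*31+31)%997=641 -> [604, 221, 641]
  L2: h(604,221)=(604*31+221)%997=2 h(641,641)=(641*31+641)%997=572 -> [2, 572]
  L3: h(2,572)=(2*31+572)%997=634 -> [634]
  root = 634 != target 473
Candidate B: set leaf[3] = 99 -> leaves = [31, 87, 37, 99, 84, 31]
  L0: [31, 87, 37, 99, 84, 31]
  L1: h(31,87)=(31*31+87)%997=51 h(37,99)=(37*31+99)%997=249 h(84,31)=(84*31+31)%997=641 -> [51, 249, 641]
  L2: h(51,249)=(51*31+249)%997=833 h(641,641)=(641*31+641)%997=572 -> [833, 572]
  L3: h(833,572)=(833*31+572)%997=473 -> [473]
  root = 473 == target 473  ** MATCH **
Candidate C: set leaf[0] = 86 -> leaves = [86, 87, 37, 71, 84, 31]
  L0: [86, 87, 37, 71, 84, 31]
  L1: h(86,87)=(86*31+87)%997=759 h(37,71)=(37*31+71)%997=221 h(84,31)=(84*31+31)%997=641 -> [759, 221, 641]
  L2: h(759,221)=(759*31+221)%997=819 h(641,641)=(641*31+641)%997=572 -> [819, 572]
  L3: h(819,572)=(819*31+572)%997=39 -> [39]
  root = 39 != target 473
Candidate D: set leaf[0] = 5 -> leaves = [5, 87, 37, 71, 84, 31]
  L0: [5, 87, 37, 71, 84, 31]
  L1: h(5,87)=(5*31+87)%997=242 h(37,71)=(37*31+71)%997=221 h(84,31)=(84*31+31)%997=641 -> [242, 221, 641]
  L2: h(242,221)=(242*31+221)%997=744 h(641,641)=(641*31+641)%997=572 -> [744, 572]
  L3: h(744,572)=(744*31+572)%997=705 -> [705]
  root = 705 != target 473
Candidate B produces the target root.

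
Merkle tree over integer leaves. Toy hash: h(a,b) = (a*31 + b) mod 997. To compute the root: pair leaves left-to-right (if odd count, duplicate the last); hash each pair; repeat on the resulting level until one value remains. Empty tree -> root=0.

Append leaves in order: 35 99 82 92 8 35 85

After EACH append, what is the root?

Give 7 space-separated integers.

Answer: 35 187 445 455 363 230 673

Derivation:
After append 35 (leaves=[35]):
  L0: [35]
  root=35
After append 99 (leaves=[35, 99]):
  L0: [35, 99]
  L1: h(35,99)=(35*31+99)%997=187 -> [187]
  root=187
After append 82 (leaves=[35, 99, 82]):
  L0: [35, 99, 82]
  L1: h(35,99)=(35*31+99)%997=187 h(82,82)=(82*31+82)%997=630 -> [187, 630]
  L2: h(187,630)=(187*31+630)%997=445 -> [445]
  root=445
After append 92 (leaves=[35, 99, 82, 92]):
  L0: [35, 99, 82, 92]
  L1: h(35,99)=(35*31+99)%997=187 h(82,92)=(82*31+92)%997=640 -> [187, 640]
  L2: h(187,640)=(187*31+640)%997=455 -> [455]
  root=455
After append 8 (leaves=[35, 99, 82, 92, 8]):
  L0: [35, 99, 82, 92, 8]
  L1: h(35,99)=(35*31+99)%997=187 h(82,92)=(82*31+92)%997=640 h(8,8)=(8*31+8)%997=256 -> [187, 640, 256]
  L2: h(187,640)=(187*31+640)%997=455 h(256,256)=(256*31+256)%997=216 -> [455, 216]
  L3: h(455,216)=(455*31+216)%997=363 -> [363]
  root=363
After append 35 (leaves=[35, 99, 82, 92, 8, 35]):
  L0: [35, 99, 82, 92, 8, 35]
  L1: h(35,99)=(35*31+99)%997=187 h(82,92)=(82*31+92)%997=640 h(8,35)=(8*31+35)%997=283 -> [187, 640, 283]
  L2: h(187,640)=(187*31+640)%997=455 h(283,283)=(283*31+283)%997=83 -> [455, 83]
  L3: h(455,83)=(455*31+83)%997=230 -> [230]
  root=230
After append 85 (leaves=[35, 99, 82, 92, 8, 35, 85]):
  L0: [35, 99, 82, 92, 8, 35, 85]
  L1: h(35,99)=(35*31+99)%997=187 h(82,92)=(82*31+92)%997=640 h(8,35)=(8*31+35)%997=283 h(85,85)=(85*31+85)%997=726 -> [187, 640, 283, 726]
  L2: h(187,640)=(187*31+640)%997=455 h(283,726)=(283*31+726)%997=526 -> [455, 526]
  L3: h(455,526)=(455*31+526)%997=673 -> [673]
  root=673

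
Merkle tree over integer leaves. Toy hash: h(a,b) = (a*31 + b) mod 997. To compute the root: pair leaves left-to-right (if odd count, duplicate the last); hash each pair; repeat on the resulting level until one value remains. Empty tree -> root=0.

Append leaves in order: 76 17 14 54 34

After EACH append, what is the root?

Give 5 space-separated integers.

After append 76 (leaves=[76]):
  L0: [76]
  root=76
After append 17 (leaves=[76, 17]):
  L0: [76, 17]
  L1: h(76,17)=(76*31+17)%997=379 -> [379]
  root=379
After append 14 (leaves=[76, 17, 14]):
  L0: [76, 17, 14]
  L1: h(76,17)=(76*31+17)%997=379 h(14,14)=(14*31+14)%997=448 -> [379, 448]
  L2: h(379,448)=(379*31+448)%997=233 -> [233]
  root=233
After append 54 (leaves=[76, 17, 14, 54]):
  L0: [76, 17, 14, 54]
  L1: h(76,17)=(76*31+17)%997=379 h(14,54)=(14*31+54)%997=488 -> [379, 488]
  L2: h(379,488)=(379*31+488)%997=273 -> [273]
  root=273
After append 34 (leaves=[76, 17, 14, 54, 34]):
  L0: [76, 17, 14, 54, 34]
  L1: h(76,17)=(76*31+17)%997=379 h(14,54)=(14*31+54)%997=488 h(34,34)=(34*31+34)%997=91 -> [379, 488, 91]
  L2: h(379,488)=(379*31+488)%997=273 h(91,91)=(91*31+91)%997=918 -> [273, 918]
  L3: h(273,918)=(273*31+918)%997=408 -> [408]
  root=408

Answer: 76 379 233 273 408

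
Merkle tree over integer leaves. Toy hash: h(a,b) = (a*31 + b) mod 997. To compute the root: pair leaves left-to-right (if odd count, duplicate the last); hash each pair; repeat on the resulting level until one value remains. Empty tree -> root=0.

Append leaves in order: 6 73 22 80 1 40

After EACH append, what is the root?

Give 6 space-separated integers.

Answer: 6 259 757 815 367 618

Derivation:
After append 6 (leaves=[6]):
  L0: [6]
  root=6
After append 73 (leaves=[6, 73]):
  L0: [6, 73]
  L1: h(6,73)=(6*31+73)%997=259 -> [259]
  root=259
After append 22 (leaves=[6, 73, 22]):
  L0: [6, 73, 22]
  L1: h(6,73)=(6*31+73)%997=259 h(22,22)=(22*31+22)%997=704 -> [259, 704]
  L2: h(259,704)=(259*31+704)%997=757 -> [757]
  root=757
After append 80 (leaves=[6, 73, 22, 80]):
  L0: [6, 73, 22, 80]
  L1: h(6,73)=(6*31+73)%997=259 h(22,80)=(22*31+80)%997=762 -> [259, 762]
  L2: h(259,762)=(259*31+762)%997=815 -> [815]
  root=815
After append 1 (leaves=[6, 73, 22, 80, 1]):
  L0: [6, 73, 22, 80, 1]
  L1: h(6,73)=(6*31+73)%997=259 h(22,80)=(22*31+80)%997=762 h(1,1)=(1*31+1)%997=32 -> [259, 762, 32]
  L2: h(259,762)=(259*31+762)%997=815 h(32,32)=(32*31+32)%997=27 -> [815, 27]
  L3: h(815,27)=(815*31+27)%997=367 -> [367]
  root=367
After append 40 (leaves=[6, 73, 22, 80, 1, 40]):
  L0: [6, 73, 22, 80, 1, 40]
  L1: h(6,73)=(6*31+73)%997=259 h(22,80)=(22*31+80)%997=762 h(1,40)=(1*31+40)%997=71 -> [259, 762, 71]
  L2: h(259,762)=(259*31+762)%997=815 h(71,71)=(71*31+71)%997=278 -> [815, 278]
  L3: h(815,278)=(815*31+278)%997=618 -> [618]
  root=618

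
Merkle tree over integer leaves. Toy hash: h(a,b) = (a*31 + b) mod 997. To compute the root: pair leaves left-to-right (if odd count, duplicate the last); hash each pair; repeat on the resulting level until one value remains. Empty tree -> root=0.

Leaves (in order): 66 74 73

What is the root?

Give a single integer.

Answer: 260

Derivation:
L0: [66, 74, 73]
L1: h(66,74)=(66*31+74)%997=126 h(73,73)=(73*31+73)%997=342 -> [126, 342]
L2: h(126,342)=(126*31+342)%997=260 -> [260]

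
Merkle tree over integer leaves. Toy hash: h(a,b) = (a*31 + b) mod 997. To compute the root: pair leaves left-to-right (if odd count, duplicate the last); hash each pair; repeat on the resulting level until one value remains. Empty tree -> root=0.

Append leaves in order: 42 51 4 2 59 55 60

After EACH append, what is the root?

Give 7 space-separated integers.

Answer: 42 356 197 195 659 531 567

Derivation:
After append 42 (leaves=[42]):
  L0: [42]
  root=42
After append 51 (leaves=[42, 51]):
  L0: [42, 51]
  L1: h(42,51)=(42*31+51)%997=356 -> [356]
  root=356
After append 4 (leaves=[42, 51, 4]):
  L0: [42, 51, 4]
  L1: h(42,51)=(42*31+51)%997=356 h(4,4)=(4*31+4)%997=128 -> [356, 128]
  L2: h(356,128)=(356*31+128)%997=197 -> [197]
  root=197
After append 2 (leaves=[42, 51, 4, 2]):
  L0: [42, 51, 4, 2]
  L1: h(42,51)=(42*31+51)%997=356 h(4,2)=(4*31+2)%997=126 -> [356, 126]
  L2: h(356,126)=(356*31+126)%997=195 -> [195]
  root=195
After append 59 (leaves=[42, 51, 4, 2, 59]):
  L0: [42, 51, 4, 2, 59]
  L1: h(42,51)=(42*31+51)%997=356 h(4,2)=(4*31+2)%997=126 h(59,59)=(59*31+59)%997=891 -> [356, 126, 891]
  L2: h(356,126)=(356*31+126)%997=195 h(891,891)=(891*31+891)%997=596 -> [195, 596]
  L3: h(195,596)=(195*31+596)%997=659 -> [659]
  root=659
After append 55 (leaves=[42, 51, 4, 2, 59, 55]):
  L0: [42, 51, 4, 2, 59, 55]
  L1: h(42,51)=(42*31+51)%997=356 h(4,2)=(4*31+2)%997=126 h(59,55)=(59*31+55)%997=887 -> [356, 126, 887]
  L2: h(356,126)=(356*31+126)%997=195 h(887,887)=(887*31+887)%997=468 -> [195, 468]
  L3: h(195,468)=(195*31+468)%997=531 -> [531]
  root=531
After append 60 (leaves=[42, 51, 4, 2, 59, 55, 60]):
  L0: [42, 51, 4, 2, 59, 55, 60]
  L1: h(42,51)=(42*31+51)%997=356 h(4,2)=(4*31+2)%997=126 h(59,55)=(59*31+55)%997=887 h(60,60)=(60*31+60)%997=923 -> [356, 126, 887, 923]
  L2: h(356,126)=(356*31+126)%997=195 h(887,923)=(887*31+923)%997=504 -> [195, 504]
  L3: h(195,504)=(195*31+504)%997=567 -> [567]
  root=567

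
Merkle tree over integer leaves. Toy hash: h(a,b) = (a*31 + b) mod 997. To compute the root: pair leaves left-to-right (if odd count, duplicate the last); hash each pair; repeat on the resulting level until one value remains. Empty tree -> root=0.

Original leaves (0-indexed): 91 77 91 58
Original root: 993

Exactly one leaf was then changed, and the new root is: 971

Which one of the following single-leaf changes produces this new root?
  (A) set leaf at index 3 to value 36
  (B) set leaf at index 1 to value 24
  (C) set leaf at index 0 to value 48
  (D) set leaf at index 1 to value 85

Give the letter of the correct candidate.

Original leaves: [91, 77, 91, 58]
Target new root: 971
Try each candidate change and compute the resulting root:
Candidate A: set leaf[3] = 36 -> leaves = [91, 77, 91, 36]
  L0: [91, 77, 91, 36]
  L1: h(91,77)=(91*31+77)%997=904 h(91,36)=(91*31+36)%997=863 -> [904, 863]
  L2: h(904,863)=(904*31+863)%997=971 -> [971]
  root = 971 == target 971  ** MATCH **
Candidate B: set leaf[1] = 24 -> leaves = [91, 24, 91, 58]
  L0: [91, 24, 91, 58]
  L1: h(91,24)=(91*31+24)%997=851 h(91,58)=(91*31+58)%997=885 -> [851, 885]
  L2: h(851,885)=(851*31+885)%997=347 -> [347]
  root = 347 != target 971
Candidate C: set leaf[0] = 48 -> leaves = [48, 77, 91, 58]
  L0: [48, 77, 91, 58]
  L1: h(48,77)=(48*31+77)%997=568 h(91,58)=(91*31+58)%997=885 -> [568, 885]
  L2: h(568,885)=(568*31+885)%997=547 -> [547]
  root = 547 != target 971
Candidate D: set leaf[1] = 85 -> leaves = [91, 85, 91, 58]
  L0: [91, 85, 91, 58]
  L1: h(91,85)=(91*31+85)%997=912 h(91,58)=(91*31+58)%997=885 -> [912, 885]
  L2: h(912,885)=(912*31+885)%997=244 -> [244]
  root = 244 != target 971
Candidate A produces the target root.

Answer: A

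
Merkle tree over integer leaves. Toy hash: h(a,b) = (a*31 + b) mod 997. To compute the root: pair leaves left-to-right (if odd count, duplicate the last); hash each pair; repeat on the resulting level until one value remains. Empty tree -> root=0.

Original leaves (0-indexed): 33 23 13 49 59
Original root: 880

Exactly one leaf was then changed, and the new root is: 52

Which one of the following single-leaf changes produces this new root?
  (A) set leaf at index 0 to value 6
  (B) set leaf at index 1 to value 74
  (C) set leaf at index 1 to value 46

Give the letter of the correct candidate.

Answer: C

Derivation:
Original leaves: [33, 23, 13, 49, 59]
Target new root: 52
Try each candidate change and compute the resulting root:
Candidate A: set leaf[0] = 6 -> leaves = [6, 23, 13, 49, 59]
  L0: [6, 23, 13, 49, 59]
  L1: h(6,23)=(6*31+23)%997=209 h(13,49)=(13*31+49)%997=452 h(59,59)=(59*31+59)%997=891 -> [209, 452, 891]
  L2: h(209,452)=(209*31+452)%997=949 h(891,891)=(891*31+891)%997=596 -> [949, 596]
  L3: h(949,596)=(949*31+596)%997=105 -> [105]
  root = 105 != target 52
Candidate B: set leaf[1] = 74 -> leaves = [33, 74, 13, 49, 59]
  L0: [33, 74, 13, 49, 59]
  L1: h(33,74)=(33*31+74)%997=100 h(13,49)=(13*31+49)%997=452 h(59,59)=(59*31+59)%997=891 -> [100, 452, 891]
  L2: h(100,452)=(100*31+452)%997=561 h(891,891)=(891*31+891)%997=596 -> [561, 596]
  L3: h(561,596)=(561*31+596)%997=41 -> [41]
  root = 41 != target 52
Candidate C: set leaf[1] = 46 -> leaves = [33, 46, 13, 49, 59]
  L0: [33, 46, 13, 49, 59]
  L1: h(33,46)=(33*31+46)%997=72 h(13,49)=(13*31+49)%997=452 h(59,59)=(59*31+59)%997=891 -> [72, 452, 891]
  L2: h(72,452)=(72*31+452)%997=690 h(891,891)=(891*31+891)%997=596 -> [690, 596]
  L3: h(690,596)=(690*31+596)%997=52 -> [52]
  root = 52 == target 52  ** MATCH **
Candidate C produces the target root.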